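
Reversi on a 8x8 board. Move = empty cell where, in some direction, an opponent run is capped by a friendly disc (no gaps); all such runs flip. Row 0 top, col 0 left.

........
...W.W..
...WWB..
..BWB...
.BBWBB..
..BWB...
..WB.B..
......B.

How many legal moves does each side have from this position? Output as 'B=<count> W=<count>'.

Answer: B=10 W=15

Derivation:
-- B to move --
(0,2): no bracket -> illegal
(0,3): flips 5 -> legal
(0,4): no bracket -> illegal
(0,5): flips 1 -> legal
(0,6): flips 3 -> legal
(1,2): flips 1 -> legal
(1,4): flips 2 -> legal
(1,6): no bracket -> illegal
(2,2): flips 3 -> legal
(2,6): no bracket -> illegal
(3,5): no bracket -> illegal
(5,1): no bracket -> illegal
(6,1): flips 1 -> legal
(6,4): flips 1 -> legal
(7,1): flips 2 -> legal
(7,2): flips 1 -> legal
(7,3): no bracket -> illegal
B mobility = 10
-- W to move --
(1,4): no bracket -> illegal
(1,6): flips 2 -> legal
(2,1): flips 1 -> legal
(2,2): flips 3 -> legal
(2,6): flips 1 -> legal
(3,0): no bracket -> illegal
(3,1): flips 2 -> legal
(3,5): flips 3 -> legal
(3,6): no bracket -> illegal
(4,0): flips 2 -> legal
(4,6): flips 2 -> legal
(5,0): flips 2 -> legal
(5,1): flips 2 -> legal
(5,5): flips 2 -> legal
(5,6): flips 2 -> legal
(6,1): flips 1 -> legal
(6,4): flips 4 -> legal
(6,6): no bracket -> illegal
(6,7): no bracket -> illegal
(7,2): no bracket -> illegal
(7,3): flips 1 -> legal
(7,4): no bracket -> illegal
(7,5): no bracket -> illegal
(7,7): no bracket -> illegal
W mobility = 15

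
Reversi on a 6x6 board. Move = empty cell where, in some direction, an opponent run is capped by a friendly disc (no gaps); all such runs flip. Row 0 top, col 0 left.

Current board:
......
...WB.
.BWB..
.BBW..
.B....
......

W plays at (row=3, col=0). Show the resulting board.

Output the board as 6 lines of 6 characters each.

Answer: ......
...WB.
.BWB..
WWWW..
.B....
......

Derivation:
Place W at (3,0); scan 8 dirs for brackets.
Dir NW: edge -> no flip
Dir N: first cell '.' (not opp) -> no flip
Dir NE: opp run (2,1), next='.' -> no flip
Dir W: edge -> no flip
Dir E: opp run (3,1) (3,2) capped by W -> flip
Dir SW: edge -> no flip
Dir S: first cell '.' (not opp) -> no flip
Dir SE: opp run (4,1), next='.' -> no flip
All flips: (3,1) (3,2)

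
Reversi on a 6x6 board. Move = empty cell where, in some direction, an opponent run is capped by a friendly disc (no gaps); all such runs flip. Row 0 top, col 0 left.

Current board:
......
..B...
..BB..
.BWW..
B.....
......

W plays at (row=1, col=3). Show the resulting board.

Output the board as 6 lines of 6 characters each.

Answer: ......
..BW..
..BW..
.BWW..
B.....
......

Derivation:
Place W at (1,3); scan 8 dirs for brackets.
Dir NW: first cell '.' (not opp) -> no flip
Dir N: first cell '.' (not opp) -> no flip
Dir NE: first cell '.' (not opp) -> no flip
Dir W: opp run (1,2), next='.' -> no flip
Dir E: first cell '.' (not opp) -> no flip
Dir SW: opp run (2,2) (3,1) (4,0), next=edge -> no flip
Dir S: opp run (2,3) capped by W -> flip
Dir SE: first cell '.' (not opp) -> no flip
All flips: (2,3)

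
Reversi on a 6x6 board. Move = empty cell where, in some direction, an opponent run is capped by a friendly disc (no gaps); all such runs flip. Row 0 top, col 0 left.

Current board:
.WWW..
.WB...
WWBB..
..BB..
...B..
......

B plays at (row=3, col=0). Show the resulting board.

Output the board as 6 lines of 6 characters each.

Answer: .WWW..
.WB...
WBBB..
B.BB..
...B..
......

Derivation:
Place B at (3,0); scan 8 dirs for brackets.
Dir NW: edge -> no flip
Dir N: opp run (2,0), next='.' -> no flip
Dir NE: opp run (2,1) capped by B -> flip
Dir W: edge -> no flip
Dir E: first cell '.' (not opp) -> no flip
Dir SW: edge -> no flip
Dir S: first cell '.' (not opp) -> no flip
Dir SE: first cell '.' (not opp) -> no flip
All flips: (2,1)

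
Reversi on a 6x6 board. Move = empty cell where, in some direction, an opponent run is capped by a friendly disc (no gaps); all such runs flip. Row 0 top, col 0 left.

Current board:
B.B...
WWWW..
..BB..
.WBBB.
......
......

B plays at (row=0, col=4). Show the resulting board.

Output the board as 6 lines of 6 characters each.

Answer: B.B.B.
WWWB..
..BB..
.WBBB.
......
......

Derivation:
Place B at (0,4); scan 8 dirs for brackets.
Dir NW: edge -> no flip
Dir N: edge -> no flip
Dir NE: edge -> no flip
Dir W: first cell '.' (not opp) -> no flip
Dir E: first cell '.' (not opp) -> no flip
Dir SW: opp run (1,3) capped by B -> flip
Dir S: first cell '.' (not opp) -> no flip
Dir SE: first cell '.' (not opp) -> no flip
All flips: (1,3)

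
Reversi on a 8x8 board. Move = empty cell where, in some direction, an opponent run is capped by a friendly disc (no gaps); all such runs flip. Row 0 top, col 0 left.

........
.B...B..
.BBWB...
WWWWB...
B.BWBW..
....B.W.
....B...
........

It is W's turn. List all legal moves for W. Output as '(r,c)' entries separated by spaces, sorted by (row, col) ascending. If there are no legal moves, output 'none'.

(0,0): flips 2 -> legal
(0,1): flips 2 -> legal
(0,2): no bracket -> illegal
(0,4): no bracket -> illegal
(0,5): no bracket -> illegal
(0,6): flips 2 -> legal
(1,0): flips 1 -> legal
(1,2): flips 2 -> legal
(1,3): flips 1 -> legal
(1,4): no bracket -> illegal
(1,6): no bracket -> illegal
(2,0): flips 2 -> legal
(2,5): flips 2 -> legal
(2,6): no bracket -> illegal
(3,5): flips 1 -> legal
(4,1): flips 1 -> legal
(5,0): flips 1 -> legal
(5,1): flips 1 -> legal
(5,2): flips 1 -> legal
(5,3): flips 1 -> legal
(5,5): flips 1 -> legal
(6,3): flips 1 -> legal
(6,5): flips 1 -> legal
(7,3): no bracket -> illegal
(7,4): no bracket -> illegal
(7,5): no bracket -> illegal

Answer: (0,0) (0,1) (0,6) (1,0) (1,2) (1,3) (2,0) (2,5) (3,5) (4,1) (5,0) (5,1) (5,2) (5,3) (5,5) (6,3) (6,5)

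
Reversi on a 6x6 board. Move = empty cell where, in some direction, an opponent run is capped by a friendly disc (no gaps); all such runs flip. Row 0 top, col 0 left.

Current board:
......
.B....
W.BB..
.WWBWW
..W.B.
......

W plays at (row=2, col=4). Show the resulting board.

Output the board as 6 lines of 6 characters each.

Answer: ......
.B....
W.BBW.
.WWWWW
..W.B.
......

Derivation:
Place W at (2,4); scan 8 dirs for brackets.
Dir NW: first cell '.' (not opp) -> no flip
Dir N: first cell '.' (not opp) -> no flip
Dir NE: first cell '.' (not opp) -> no flip
Dir W: opp run (2,3) (2,2), next='.' -> no flip
Dir E: first cell '.' (not opp) -> no flip
Dir SW: opp run (3,3) capped by W -> flip
Dir S: first cell 'W' (not opp) -> no flip
Dir SE: first cell 'W' (not opp) -> no flip
All flips: (3,3)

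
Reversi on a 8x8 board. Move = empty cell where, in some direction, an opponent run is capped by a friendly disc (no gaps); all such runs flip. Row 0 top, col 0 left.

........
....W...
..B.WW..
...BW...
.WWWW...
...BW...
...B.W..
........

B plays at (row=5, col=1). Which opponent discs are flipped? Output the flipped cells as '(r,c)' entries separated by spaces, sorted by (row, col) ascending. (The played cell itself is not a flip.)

Dir NW: first cell '.' (not opp) -> no flip
Dir N: opp run (4,1), next='.' -> no flip
Dir NE: opp run (4,2) capped by B -> flip
Dir W: first cell '.' (not opp) -> no flip
Dir E: first cell '.' (not opp) -> no flip
Dir SW: first cell '.' (not opp) -> no flip
Dir S: first cell '.' (not opp) -> no flip
Dir SE: first cell '.' (not opp) -> no flip

Answer: (4,2)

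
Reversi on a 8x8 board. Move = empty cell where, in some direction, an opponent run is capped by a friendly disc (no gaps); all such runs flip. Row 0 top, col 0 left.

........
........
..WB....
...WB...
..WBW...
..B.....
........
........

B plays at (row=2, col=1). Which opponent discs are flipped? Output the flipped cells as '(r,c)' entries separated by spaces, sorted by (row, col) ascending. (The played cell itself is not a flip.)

Dir NW: first cell '.' (not opp) -> no flip
Dir N: first cell '.' (not opp) -> no flip
Dir NE: first cell '.' (not opp) -> no flip
Dir W: first cell '.' (not opp) -> no flip
Dir E: opp run (2,2) capped by B -> flip
Dir SW: first cell '.' (not opp) -> no flip
Dir S: first cell '.' (not opp) -> no flip
Dir SE: first cell '.' (not opp) -> no flip

Answer: (2,2)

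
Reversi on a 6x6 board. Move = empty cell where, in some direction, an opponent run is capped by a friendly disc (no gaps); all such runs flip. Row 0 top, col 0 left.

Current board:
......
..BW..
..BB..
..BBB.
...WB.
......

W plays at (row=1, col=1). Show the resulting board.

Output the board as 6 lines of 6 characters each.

Place W at (1,1); scan 8 dirs for brackets.
Dir NW: first cell '.' (not opp) -> no flip
Dir N: first cell '.' (not opp) -> no flip
Dir NE: first cell '.' (not opp) -> no flip
Dir W: first cell '.' (not opp) -> no flip
Dir E: opp run (1,2) capped by W -> flip
Dir SW: first cell '.' (not opp) -> no flip
Dir S: first cell '.' (not opp) -> no flip
Dir SE: opp run (2,2) (3,3) (4,4), next='.' -> no flip
All flips: (1,2)

Answer: ......
.WWW..
..BB..
..BBB.
...WB.
......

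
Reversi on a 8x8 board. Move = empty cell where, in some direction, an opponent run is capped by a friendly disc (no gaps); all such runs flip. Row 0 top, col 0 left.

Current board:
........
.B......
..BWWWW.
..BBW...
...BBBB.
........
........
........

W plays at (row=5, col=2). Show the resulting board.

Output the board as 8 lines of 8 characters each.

Place W at (5,2); scan 8 dirs for brackets.
Dir NW: first cell '.' (not opp) -> no flip
Dir N: first cell '.' (not opp) -> no flip
Dir NE: opp run (4,3) capped by W -> flip
Dir W: first cell '.' (not opp) -> no flip
Dir E: first cell '.' (not opp) -> no flip
Dir SW: first cell '.' (not opp) -> no flip
Dir S: first cell '.' (not opp) -> no flip
Dir SE: first cell '.' (not opp) -> no flip
All flips: (4,3)

Answer: ........
.B......
..BWWWW.
..BBW...
...WBBB.
..W.....
........
........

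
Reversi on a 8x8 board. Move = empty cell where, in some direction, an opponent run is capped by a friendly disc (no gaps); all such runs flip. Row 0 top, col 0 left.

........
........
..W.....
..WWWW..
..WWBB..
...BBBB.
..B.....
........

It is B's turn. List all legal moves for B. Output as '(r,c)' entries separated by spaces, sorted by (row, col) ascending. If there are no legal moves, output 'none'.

Answer: (1,1) (2,1) (2,3) (2,4) (2,5) (2,6) (3,1) (4,1)

Derivation:
(1,1): flips 2 -> legal
(1,2): no bracket -> illegal
(1,3): no bracket -> illegal
(2,1): flips 2 -> legal
(2,3): flips 3 -> legal
(2,4): flips 1 -> legal
(2,5): flips 1 -> legal
(2,6): flips 1 -> legal
(3,1): flips 1 -> legal
(3,6): no bracket -> illegal
(4,1): flips 2 -> legal
(4,6): no bracket -> illegal
(5,1): no bracket -> illegal
(5,2): no bracket -> illegal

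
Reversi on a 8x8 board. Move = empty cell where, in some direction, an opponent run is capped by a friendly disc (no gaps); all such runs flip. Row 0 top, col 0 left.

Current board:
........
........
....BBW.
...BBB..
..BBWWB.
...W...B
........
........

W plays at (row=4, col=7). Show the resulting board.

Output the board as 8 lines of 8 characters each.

Place W at (4,7); scan 8 dirs for brackets.
Dir NW: first cell '.' (not opp) -> no flip
Dir N: first cell '.' (not opp) -> no flip
Dir NE: edge -> no flip
Dir W: opp run (4,6) capped by W -> flip
Dir E: edge -> no flip
Dir SW: first cell '.' (not opp) -> no flip
Dir S: opp run (5,7), next='.' -> no flip
Dir SE: edge -> no flip
All flips: (4,6)

Answer: ........
........
....BBW.
...BBB..
..BBWWWW
...W...B
........
........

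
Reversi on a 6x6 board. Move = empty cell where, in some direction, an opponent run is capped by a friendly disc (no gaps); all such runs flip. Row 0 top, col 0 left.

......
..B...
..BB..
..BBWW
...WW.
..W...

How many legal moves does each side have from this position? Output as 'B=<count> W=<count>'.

-- B to move --
(2,4): no bracket -> illegal
(2,5): no bracket -> illegal
(4,1): no bracket -> illegal
(4,2): no bracket -> illegal
(4,5): flips 1 -> legal
(5,1): no bracket -> illegal
(5,3): flips 1 -> legal
(5,4): flips 1 -> legal
(5,5): flips 1 -> legal
B mobility = 4
-- W to move --
(0,1): flips 2 -> legal
(0,2): no bracket -> illegal
(0,3): no bracket -> illegal
(1,1): flips 2 -> legal
(1,3): flips 2 -> legal
(1,4): no bracket -> illegal
(2,1): flips 1 -> legal
(2,4): no bracket -> illegal
(3,1): flips 2 -> legal
(4,1): no bracket -> illegal
(4,2): no bracket -> illegal
W mobility = 5

Answer: B=4 W=5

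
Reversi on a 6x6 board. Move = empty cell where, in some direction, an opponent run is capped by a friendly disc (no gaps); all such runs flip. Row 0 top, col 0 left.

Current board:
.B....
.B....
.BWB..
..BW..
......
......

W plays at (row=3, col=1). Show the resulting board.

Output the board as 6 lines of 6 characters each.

Place W at (3,1); scan 8 dirs for brackets.
Dir NW: first cell '.' (not opp) -> no flip
Dir N: opp run (2,1) (1,1) (0,1), next=edge -> no flip
Dir NE: first cell 'W' (not opp) -> no flip
Dir W: first cell '.' (not opp) -> no flip
Dir E: opp run (3,2) capped by W -> flip
Dir SW: first cell '.' (not opp) -> no flip
Dir S: first cell '.' (not opp) -> no flip
Dir SE: first cell '.' (not opp) -> no flip
All flips: (3,2)

Answer: .B....
.B....
.BWB..
.WWW..
......
......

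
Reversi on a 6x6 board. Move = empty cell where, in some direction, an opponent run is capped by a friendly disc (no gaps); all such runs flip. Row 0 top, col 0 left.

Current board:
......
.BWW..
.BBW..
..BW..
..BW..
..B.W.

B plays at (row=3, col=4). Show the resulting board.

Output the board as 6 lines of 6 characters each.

Place B at (3,4); scan 8 dirs for brackets.
Dir NW: opp run (2,3) (1,2), next='.' -> no flip
Dir N: first cell '.' (not opp) -> no flip
Dir NE: first cell '.' (not opp) -> no flip
Dir W: opp run (3,3) capped by B -> flip
Dir E: first cell '.' (not opp) -> no flip
Dir SW: opp run (4,3) capped by B -> flip
Dir S: first cell '.' (not opp) -> no flip
Dir SE: first cell '.' (not opp) -> no flip
All flips: (3,3) (4,3)

Answer: ......
.BWW..
.BBW..
..BBB.
..BB..
..B.W.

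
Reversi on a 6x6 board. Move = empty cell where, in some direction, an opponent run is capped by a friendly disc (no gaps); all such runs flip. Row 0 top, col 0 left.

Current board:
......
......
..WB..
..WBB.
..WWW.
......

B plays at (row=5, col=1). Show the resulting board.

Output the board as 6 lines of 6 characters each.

Answer: ......
......
..WB..
..WBB.
..BWW.
.B....

Derivation:
Place B at (5,1); scan 8 dirs for brackets.
Dir NW: first cell '.' (not opp) -> no flip
Dir N: first cell '.' (not opp) -> no flip
Dir NE: opp run (4,2) capped by B -> flip
Dir W: first cell '.' (not opp) -> no flip
Dir E: first cell '.' (not opp) -> no flip
Dir SW: edge -> no flip
Dir S: edge -> no flip
Dir SE: edge -> no flip
All flips: (4,2)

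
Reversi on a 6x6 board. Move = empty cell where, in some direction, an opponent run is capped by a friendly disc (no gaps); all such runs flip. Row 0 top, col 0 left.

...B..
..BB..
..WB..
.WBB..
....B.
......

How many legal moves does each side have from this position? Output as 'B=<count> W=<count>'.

-- B to move --
(1,1): flips 1 -> legal
(2,0): no bracket -> illegal
(2,1): flips 1 -> legal
(3,0): flips 1 -> legal
(4,0): flips 2 -> legal
(4,1): no bracket -> illegal
(4,2): no bracket -> illegal
B mobility = 4
-- W to move --
(0,1): no bracket -> illegal
(0,2): flips 1 -> legal
(0,4): flips 1 -> legal
(1,1): no bracket -> illegal
(1,4): no bracket -> illegal
(2,1): no bracket -> illegal
(2,4): flips 1 -> legal
(3,4): flips 2 -> legal
(3,5): no bracket -> illegal
(4,1): no bracket -> illegal
(4,2): flips 1 -> legal
(4,3): no bracket -> illegal
(4,5): no bracket -> illegal
(5,3): no bracket -> illegal
(5,4): no bracket -> illegal
(5,5): flips 2 -> legal
W mobility = 6

Answer: B=4 W=6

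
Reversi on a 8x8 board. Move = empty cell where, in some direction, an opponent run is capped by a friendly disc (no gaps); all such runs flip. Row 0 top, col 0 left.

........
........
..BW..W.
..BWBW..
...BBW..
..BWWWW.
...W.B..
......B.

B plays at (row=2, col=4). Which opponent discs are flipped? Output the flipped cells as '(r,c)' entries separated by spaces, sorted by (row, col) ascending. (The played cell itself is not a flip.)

Dir NW: first cell '.' (not opp) -> no flip
Dir N: first cell '.' (not opp) -> no flip
Dir NE: first cell '.' (not opp) -> no flip
Dir W: opp run (2,3) capped by B -> flip
Dir E: first cell '.' (not opp) -> no flip
Dir SW: opp run (3,3), next='.' -> no flip
Dir S: first cell 'B' (not opp) -> no flip
Dir SE: opp run (3,5), next='.' -> no flip

Answer: (2,3)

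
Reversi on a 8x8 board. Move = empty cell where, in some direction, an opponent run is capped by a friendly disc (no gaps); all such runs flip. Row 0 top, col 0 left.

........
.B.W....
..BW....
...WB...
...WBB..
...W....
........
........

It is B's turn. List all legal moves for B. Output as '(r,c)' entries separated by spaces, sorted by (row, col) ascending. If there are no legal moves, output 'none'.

(0,2): no bracket -> illegal
(0,3): no bracket -> illegal
(0,4): flips 1 -> legal
(1,2): flips 1 -> legal
(1,4): no bracket -> illegal
(2,4): flips 1 -> legal
(3,2): flips 1 -> legal
(4,2): flips 1 -> legal
(5,2): flips 1 -> legal
(5,4): no bracket -> illegal
(6,2): flips 1 -> legal
(6,3): no bracket -> illegal
(6,4): no bracket -> illegal

Answer: (0,4) (1,2) (2,4) (3,2) (4,2) (5,2) (6,2)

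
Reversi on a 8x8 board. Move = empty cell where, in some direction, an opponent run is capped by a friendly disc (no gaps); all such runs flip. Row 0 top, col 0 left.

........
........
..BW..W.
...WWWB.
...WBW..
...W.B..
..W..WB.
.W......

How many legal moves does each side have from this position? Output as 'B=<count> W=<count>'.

Answer: B=10 W=8

Derivation:
-- B to move --
(1,2): no bracket -> illegal
(1,3): no bracket -> illegal
(1,4): no bracket -> illegal
(1,5): no bracket -> illegal
(1,6): flips 1 -> legal
(1,7): flips 2 -> legal
(2,4): flips 2 -> legal
(2,5): flips 2 -> legal
(2,7): no bracket -> illegal
(3,2): flips 3 -> legal
(3,7): no bracket -> illegal
(4,2): flips 1 -> legal
(4,6): flips 1 -> legal
(5,1): no bracket -> illegal
(5,2): no bracket -> illegal
(5,4): flips 1 -> legal
(5,6): no bracket -> illegal
(6,0): no bracket -> illegal
(6,1): no bracket -> illegal
(6,3): no bracket -> illegal
(6,4): flips 1 -> legal
(7,0): no bracket -> illegal
(7,2): no bracket -> illegal
(7,3): no bracket -> illegal
(7,4): no bracket -> illegal
(7,5): flips 1 -> legal
(7,6): no bracket -> illegal
B mobility = 10
-- W to move --
(1,1): flips 1 -> legal
(1,2): no bracket -> illegal
(1,3): no bracket -> illegal
(2,1): flips 1 -> legal
(2,5): no bracket -> illegal
(2,7): flips 1 -> legal
(3,1): no bracket -> illegal
(3,2): no bracket -> illegal
(3,7): flips 1 -> legal
(4,6): flips 1 -> legal
(4,7): no bracket -> illegal
(5,4): flips 1 -> legal
(5,6): no bracket -> illegal
(5,7): no bracket -> illegal
(6,4): no bracket -> illegal
(6,7): flips 1 -> legal
(7,5): no bracket -> illegal
(7,6): no bracket -> illegal
(7,7): flips 3 -> legal
W mobility = 8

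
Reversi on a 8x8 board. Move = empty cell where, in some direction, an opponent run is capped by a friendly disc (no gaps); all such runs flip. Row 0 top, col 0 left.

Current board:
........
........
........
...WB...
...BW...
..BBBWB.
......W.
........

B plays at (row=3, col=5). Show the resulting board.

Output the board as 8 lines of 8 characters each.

Place B at (3,5); scan 8 dirs for brackets.
Dir NW: first cell '.' (not opp) -> no flip
Dir N: first cell '.' (not opp) -> no flip
Dir NE: first cell '.' (not opp) -> no flip
Dir W: first cell 'B' (not opp) -> no flip
Dir E: first cell '.' (not opp) -> no flip
Dir SW: opp run (4,4) capped by B -> flip
Dir S: first cell '.' (not opp) -> no flip
Dir SE: first cell '.' (not opp) -> no flip
All flips: (4,4)

Answer: ........
........
........
...WBB..
...BB...
..BBBWB.
......W.
........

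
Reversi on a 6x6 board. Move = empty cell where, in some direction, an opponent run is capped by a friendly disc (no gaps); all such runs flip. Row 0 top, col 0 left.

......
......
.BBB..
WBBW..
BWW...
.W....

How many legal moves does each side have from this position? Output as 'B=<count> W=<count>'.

Answer: B=7 W=6

Derivation:
-- B to move --
(2,0): flips 1 -> legal
(2,4): no bracket -> illegal
(3,4): flips 1 -> legal
(4,3): flips 3 -> legal
(4,4): flips 1 -> legal
(5,0): flips 1 -> legal
(5,2): flips 1 -> legal
(5,3): flips 1 -> legal
B mobility = 7
-- W to move --
(1,0): no bracket -> illegal
(1,1): flips 3 -> legal
(1,2): flips 3 -> legal
(1,3): flips 1 -> legal
(1,4): flips 2 -> legal
(2,0): flips 1 -> legal
(2,4): no bracket -> illegal
(3,4): no bracket -> illegal
(4,3): no bracket -> illegal
(5,0): flips 1 -> legal
W mobility = 6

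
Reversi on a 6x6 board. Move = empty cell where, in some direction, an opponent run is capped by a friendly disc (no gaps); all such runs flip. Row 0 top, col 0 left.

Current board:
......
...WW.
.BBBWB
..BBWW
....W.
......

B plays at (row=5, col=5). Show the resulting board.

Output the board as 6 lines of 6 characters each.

Answer: ......
...WW.
.BBBWB
..BBWW
....B.
.....B

Derivation:
Place B at (5,5); scan 8 dirs for brackets.
Dir NW: opp run (4,4) capped by B -> flip
Dir N: first cell '.' (not opp) -> no flip
Dir NE: edge -> no flip
Dir W: first cell '.' (not opp) -> no flip
Dir E: edge -> no flip
Dir SW: edge -> no flip
Dir S: edge -> no flip
Dir SE: edge -> no flip
All flips: (4,4)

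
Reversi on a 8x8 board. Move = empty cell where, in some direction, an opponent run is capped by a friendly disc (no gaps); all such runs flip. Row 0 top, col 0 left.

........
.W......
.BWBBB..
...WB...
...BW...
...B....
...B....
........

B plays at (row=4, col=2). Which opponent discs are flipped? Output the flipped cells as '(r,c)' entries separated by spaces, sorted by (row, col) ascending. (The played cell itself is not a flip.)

Dir NW: first cell '.' (not opp) -> no flip
Dir N: first cell '.' (not opp) -> no flip
Dir NE: opp run (3,3) capped by B -> flip
Dir W: first cell '.' (not opp) -> no flip
Dir E: first cell 'B' (not opp) -> no flip
Dir SW: first cell '.' (not opp) -> no flip
Dir S: first cell '.' (not opp) -> no flip
Dir SE: first cell 'B' (not opp) -> no flip

Answer: (3,3)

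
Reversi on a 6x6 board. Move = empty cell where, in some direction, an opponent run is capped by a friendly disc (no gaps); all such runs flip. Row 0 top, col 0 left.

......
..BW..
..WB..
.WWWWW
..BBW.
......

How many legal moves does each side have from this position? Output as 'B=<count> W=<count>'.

-- B to move --
(0,2): no bracket -> illegal
(0,3): flips 1 -> legal
(0,4): no bracket -> illegal
(1,1): no bracket -> illegal
(1,4): flips 1 -> legal
(2,0): flips 1 -> legal
(2,1): flips 2 -> legal
(2,4): flips 1 -> legal
(2,5): flips 1 -> legal
(3,0): no bracket -> illegal
(4,0): no bracket -> illegal
(4,1): flips 1 -> legal
(4,5): flips 2 -> legal
(5,3): no bracket -> illegal
(5,4): no bracket -> illegal
(5,5): no bracket -> illegal
B mobility = 8
-- W to move --
(0,1): flips 2 -> legal
(0,2): flips 1 -> legal
(0,3): no bracket -> illegal
(1,1): flips 1 -> legal
(1,4): flips 1 -> legal
(2,1): no bracket -> illegal
(2,4): flips 1 -> legal
(4,1): flips 2 -> legal
(5,1): flips 1 -> legal
(5,2): flips 2 -> legal
(5,3): flips 2 -> legal
(5,4): flips 1 -> legal
W mobility = 10

Answer: B=8 W=10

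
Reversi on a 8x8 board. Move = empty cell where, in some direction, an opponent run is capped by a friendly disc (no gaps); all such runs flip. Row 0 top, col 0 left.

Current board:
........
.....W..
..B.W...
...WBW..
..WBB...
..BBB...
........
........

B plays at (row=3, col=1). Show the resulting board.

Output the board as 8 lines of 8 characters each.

Place B at (3,1); scan 8 dirs for brackets.
Dir NW: first cell '.' (not opp) -> no flip
Dir N: first cell '.' (not opp) -> no flip
Dir NE: first cell 'B' (not opp) -> no flip
Dir W: first cell '.' (not opp) -> no flip
Dir E: first cell '.' (not opp) -> no flip
Dir SW: first cell '.' (not opp) -> no flip
Dir S: first cell '.' (not opp) -> no flip
Dir SE: opp run (4,2) capped by B -> flip
All flips: (4,2)

Answer: ........
.....W..
..B.W...
.B.WBW..
..BBB...
..BBB...
........
........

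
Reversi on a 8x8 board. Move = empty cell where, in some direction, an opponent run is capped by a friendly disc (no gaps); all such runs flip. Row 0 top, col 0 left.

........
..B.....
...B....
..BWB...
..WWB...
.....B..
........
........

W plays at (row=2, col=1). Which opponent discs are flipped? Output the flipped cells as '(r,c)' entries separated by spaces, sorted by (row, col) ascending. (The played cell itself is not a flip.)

Answer: (3,2)

Derivation:
Dir NW: first cell '.' (not opp) -> no flip
Dir N: first cell '.' (not opp) -> no flip
Dir NE: opp run (1,2), next='.' -> no flip
Dir W: first cell '.' (not opp) -> no flip
Dir E: first cell '.' (not opp) -> no flip
Dir SW: first cell '.' (not opp) -> no flip
Dir S: first cell '.' (not opp) -> no flip
Dir SE: opp run (3,2) capped by W -> flip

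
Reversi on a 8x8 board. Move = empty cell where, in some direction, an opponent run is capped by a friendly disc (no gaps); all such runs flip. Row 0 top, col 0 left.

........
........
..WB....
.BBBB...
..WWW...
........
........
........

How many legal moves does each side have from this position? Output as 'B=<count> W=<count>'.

-- B to move --
(1,1): flips 1 -> legal
(1,2): flips 1 -> legal
(1,3): flips 1 -> legal
(2,1): flips 1 -> legal
(3,5): no bracket -> illegal
(4,1): no bracket -> illegal
(4,5): no bracket -> illegal
(5,1): flips 1 -> legal
(5,2): flips 2 -> legal
(5,3): flips 2 -> legal
(5,4): flips 2 -> legal
(5,5): flips 1 -> legal
B mobility = 9
-- W to move --
(1,2): no bracket -> illegal
(1,3): flips 2 -> legal
(1,4): no bracket -> illegal
(2,0): flips 1 -> legal
(2,1): flips 1 -> legal
(2,4): flips 3 -> legal
(2,5): flips 1 -> legal
(3,0): no bracket -> illegal
(3,5): no bracket -> illegal
(4,0): flips 1 -> legal
(4,1): no bracket -> illegal
(4,5): no bracket -> illegal
W mobility = 6

Answer: B=9 W=6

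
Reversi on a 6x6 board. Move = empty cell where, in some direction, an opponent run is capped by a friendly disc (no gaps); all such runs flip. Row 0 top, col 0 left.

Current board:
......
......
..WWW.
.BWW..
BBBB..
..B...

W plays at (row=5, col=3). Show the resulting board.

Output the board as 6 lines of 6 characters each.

Answer: ......
......
..WWW.
.BWW..
BBBW..
..BW..

Derivation:
Place W at (5,3); scan 8 dirs for brackets.
Dir NW: opp run (4,2) (3,1), next='.' -> no flip
Dir N: opp run (4,3) capped by W -> flip
Dir NE: first cell '.' (not opp) -> no flip
Dir W: opp run (5,2), next='.' -> no flip
Dir E: first cell '.' (not opp) -> no flip
Dir SW: edge -> no flip
Dir S: edge -> no flip
Dir SE: edge -> no flip
All flips: (4,3)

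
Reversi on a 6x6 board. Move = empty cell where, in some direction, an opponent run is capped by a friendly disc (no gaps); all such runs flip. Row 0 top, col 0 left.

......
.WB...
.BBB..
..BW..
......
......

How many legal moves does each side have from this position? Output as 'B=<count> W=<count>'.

-- B to move --
(0,0): flips 1 -> legal
(0,1): flips 1 -> legal
(0,2): no bracket -> illegal
(1,0): flips 1 -> legal
(2,0): no bracket -> illegal
(2,4): no bracket -> illegal
(3,4): flips 1 -> legal
(4,2): no bracket -> illegal
(4,3): flips 1 -> legal
(4,4): flips 1 -> legal
B mobility = 6
-- W to move --
(0,1): no bracket -> illegal
(0,2): no bracket -> illegal
(0,3): no bracket -> illegal
(1,0): no bracket -> illegal
(1,3): flips 2 -> legal
(1,4): no bracket -> illegal
(2,0): no bracket -> illegal
(2,4): no bracket -> illegal
(3,0): no bracket -> illegal
(3,1): flips 2 -> legal
(3,4): no bracket -> illegal
(4,1): no bracket -> illegal
(4,2): no bracket -> illegal
(4,3): no bracket -> illegal
W mobility = 2

Answer: B=6 W=2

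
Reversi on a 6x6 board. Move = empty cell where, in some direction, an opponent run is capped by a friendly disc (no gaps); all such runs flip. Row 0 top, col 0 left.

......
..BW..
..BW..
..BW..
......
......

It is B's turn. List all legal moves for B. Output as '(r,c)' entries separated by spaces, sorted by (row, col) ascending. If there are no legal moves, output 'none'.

(0,2): no bracket -> illegal
(0,3): no bracket -> illegal
(0,4): flips 1 -> legal
(1,4): flips 2 -> legal
(2,4): flips 1 -> legal
(3,4): flips 2 -> legal
(4,2): no bracket -> illegal
(4,3): no bracket -> illegal
(4,4): flips 1 -> legal

Answer: (0,4) (1,4) (2,4) (3,4) (4,4)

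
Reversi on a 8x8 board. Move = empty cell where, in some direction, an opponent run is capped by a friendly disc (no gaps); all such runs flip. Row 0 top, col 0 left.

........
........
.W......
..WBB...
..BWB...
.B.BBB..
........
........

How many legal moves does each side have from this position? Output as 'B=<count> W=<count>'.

-- B to move --
(1,0): flips 3 -> legal
(1,1): no bracket -> illegal
(1,2): no bracket -> illegal
(2,0): no bracket -> illegal
(2,2): flips 1 -> legal
(2,3): no bracket -> illegal
(3,0): no bracket -> illegal
(3,1): flips 1 -> legal
(4,1): no bracket -> illegal
(5,2): flips 1 -> legal
B mobility = 4
-- W to move --
(2,2): no bracket -> illegal
(2,3): flips 1 -> legal
(2,4): no bracket -> illegal
(2,5): flips 1 -> legal
(3,1): no bracket -> illegal
(3,5): flips 2 -> legal
(4,0): no bracket -> illegal
(4,1): flips 1 -> legal
(4,5): flips 1 -> legal
(4,6): no bracket -> illegal
(5,0): no bracket -> illegal
(5,2): flips 1 -> legal
(5,6): no bracket -> illegal
(6,0): no bracket -> illegal
(6,1): no bracket -> illegal
(6,2): no bracket -> illegal
(6,3): flips 1 -> legal
(6,4): no bracket -> illegal
(6,5): flips 1 -> legal
(6,6): no bracket -> illegal
W mobility = 8

Answer: B=4 W=8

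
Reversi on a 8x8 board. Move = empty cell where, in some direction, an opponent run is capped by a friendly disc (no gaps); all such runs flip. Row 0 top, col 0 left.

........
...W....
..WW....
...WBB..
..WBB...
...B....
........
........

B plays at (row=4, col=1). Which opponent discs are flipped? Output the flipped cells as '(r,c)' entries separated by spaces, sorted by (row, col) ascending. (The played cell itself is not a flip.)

Dir NW: first cell '.' (not opp) -> no flip
Dir N: first cell '.' (not opp) -> no flip
Dir NE: first cell '.' (not opp) -> no flip
Dir W: first cell '.' (not opp) -> no flip
Dir E: opp run (4,2) capped by B -> flip
Dir SW: first cell '.' (not opp) -> no flip
Dir S: first cell '.' (not opp) -> no flip
Dir SE: first cell '.' (not opp) -> no flip

Answer: (4,2)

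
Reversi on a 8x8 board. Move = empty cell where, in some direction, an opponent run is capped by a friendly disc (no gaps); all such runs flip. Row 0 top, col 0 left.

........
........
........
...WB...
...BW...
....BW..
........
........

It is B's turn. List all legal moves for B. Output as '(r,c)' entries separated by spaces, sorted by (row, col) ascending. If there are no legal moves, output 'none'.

Answer: (2,3) (3,2) (4,5) (5,6)

Derivation:
(2,2): no bracket -> illegal
(2,3): flips 1 -> legal
(2,4): no bracket -> illegal
(3,2): flips 1 -> legal
(3,5): no bracket -> illegal
(4,2): no bracket -> illegal
(4,5): flips 1 -> legal
(4,6): no bracket -> illegal
(5,3): no bracket -> illegal
(5,6): flips 1 -> legal
(6,4): no bracket -> illegal
(6,5): no bracket -> illegal
(6,6): no bracket -> illegal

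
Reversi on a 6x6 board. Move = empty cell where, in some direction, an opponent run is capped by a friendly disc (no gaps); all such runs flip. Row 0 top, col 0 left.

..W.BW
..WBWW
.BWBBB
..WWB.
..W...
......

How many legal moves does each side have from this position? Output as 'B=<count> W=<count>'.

-- B to move --
(0,1): flips 1 -> legal
(0,3): flips 2 -> legal
(1,1): flips 1 -> legal
(3,1): flips 3 -> legal
(4,1): flips 1 -> legal
(4,3): flips 2 -> legal
(4,4): no bracket -> illegal
(5,1): flips 2 -> legal
(5,2): no bracket -> illegal
(5,3): no bracket -> illegal
B mobility = 7
-- W to move --
(0,3): flips 3 -> legal
(1,0): flips 1 -> legal
(1,1): no bracket -> illegal
(2,0): flips 1 -> legal
(3,0): flips 1 -> legal
(3,1): no bracket -> illegal
(3,5): flips 4 -> legal
(4,3): no bracket -> illegal
(4,4): flips 2 -> legal
(4,5): flips 2 -> legal
W mobility = 7

Answer: B=7 W=7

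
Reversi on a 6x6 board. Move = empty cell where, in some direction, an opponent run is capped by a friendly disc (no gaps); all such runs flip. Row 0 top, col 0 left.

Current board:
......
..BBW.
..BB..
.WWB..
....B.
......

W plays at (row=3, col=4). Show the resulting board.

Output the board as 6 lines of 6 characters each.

Answer: ......
..BBW.
..BB..
.WWWW.
....B.
......

Derivation:
Place W at (3,4); scan 8 dirs for brackets.
Dir NW: opp run (2,3) (1,2), next='.' -> no flip
Dir N: first cell '.' (not opp) -> no flip
Dir NE: first cell '.' (not opp) -> no flip
Dir W: opp run (3,3) capped by W -> flip
Dir E: first cell '.' (not opp) -> no flip
Dir SW: first cell '.' (not opp) -> no flip
Dir S: opp run (4,4), next='.' -> no flip
Dir SE: first cell '.' (not opp) -> no flip
All flips: (3,3)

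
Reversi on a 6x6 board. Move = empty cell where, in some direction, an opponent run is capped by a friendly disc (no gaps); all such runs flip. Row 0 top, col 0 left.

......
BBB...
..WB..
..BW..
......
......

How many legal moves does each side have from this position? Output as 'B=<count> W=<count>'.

Answer: B=4 W=6

Derivation:
-- B to move --
(1,3): no bracket -> illegal
(2,1): flips 1 -> legal
(2,4): no bracket -> illegal
(3,1): no bracket -> illegal
(3,4): flips 1 -> legal
(4,2): no bracket -> illegal
(4,3): flips 1 -> legal
(4,4): flips 2 -> legal
B mobility = 4
-- W to move --
(0,0): flips 1 -> legal
(0,1): no bracket -> illegal
(0,2): flips 1 -> legal
(0,3): no bracket -> illegal
(1,3): flips 1 -> legal
(1,4): no bracket -> illegal
(2,0): no bracket -> illegal
(2,1): no bracket -> illegal
(2,4): flips 1 -> legal
(3,1): flips 1 -> legal
(3,4): no bracket -> illegal
(4,1): no bracket -> illegal
(4,2): flips 1 -> legal
(4,3): no bracket -> illegal
W mobility = 6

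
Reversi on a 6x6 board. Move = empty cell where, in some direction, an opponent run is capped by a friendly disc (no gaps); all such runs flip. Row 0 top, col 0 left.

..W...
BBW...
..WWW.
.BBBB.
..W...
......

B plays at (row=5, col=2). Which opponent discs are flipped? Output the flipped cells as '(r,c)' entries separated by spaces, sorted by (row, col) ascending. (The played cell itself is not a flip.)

Answer: (4,2)

Derivation:
Dir NW: first cell '.' (not opp) -> no flip
Dir N: opp run (4,2) capped by B -> flip
Dir NE: first cell '.' (not opp) -> no flip
Dir W: first cell '.' (not opp) -> no flip
Dir E: first cell '.' (not opp) -> no flip
Dir SW: edge -> no flip
Dir S: edge -> no flip
Dir SE: edge -> no flip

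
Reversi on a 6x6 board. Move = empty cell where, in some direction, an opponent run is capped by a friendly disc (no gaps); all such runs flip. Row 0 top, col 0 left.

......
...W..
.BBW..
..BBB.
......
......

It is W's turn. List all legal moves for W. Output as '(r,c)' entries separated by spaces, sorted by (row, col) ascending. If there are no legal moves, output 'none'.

(1,0): no bracket -> illegal
(1,1): no bracket -> illegal
(1,2): no bracket -> illegal
(2,0): flips 2 -> legal
(2,4): no bracket -> illegal
(2,5): no bracket -> illegal
(3,0): no bracket -> illegal
(3,1): flips 1 -> legal
(3,5): no bracket -> illegal
(4,1): flips 1 -> legal
(4,2): no bracket -> illegal
(4,3): flips 1 -> legal
(4,4): no bracket -> illegal
(4,5): flips 1 -> legal

Answer: (2,0) (3,1) (4,1) (4,3) (4,5)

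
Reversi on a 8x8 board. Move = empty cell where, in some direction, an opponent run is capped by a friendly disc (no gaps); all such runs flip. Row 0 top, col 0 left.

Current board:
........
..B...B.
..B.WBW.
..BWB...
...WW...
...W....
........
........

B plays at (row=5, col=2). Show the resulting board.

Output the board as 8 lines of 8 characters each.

Place B at (5,2); scan 8 dirs for brackets.
Dir NW: first cell '.' (not opp) -> no flip
Dir N: first cell '.' (not opp) -> no flip
Dir NE: opp run (4,3) capped by B -> flip
Dir W: first cell '.' (not opp) -> no flip
Dir E: opp run (5,3), next='.' -> no flip
Dir SW: first cell '.' (not opp) -> no flip
Dir S: first cell '.' (not opp) -> no flip
Dir SE: first cell '.' (not opp) -> no flip
All flips: (4,3)

Answer: ........
..B...B.
..B.WBW.
..BWB...
...BW...
..BW....
........
........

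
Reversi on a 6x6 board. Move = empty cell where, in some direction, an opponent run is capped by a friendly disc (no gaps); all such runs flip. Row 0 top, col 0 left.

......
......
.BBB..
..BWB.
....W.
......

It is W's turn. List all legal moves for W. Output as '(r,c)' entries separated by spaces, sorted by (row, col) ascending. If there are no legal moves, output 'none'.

(1,0): no bracket -> illegal
(1,1): flips 1 -> legal
(1,2): no bracket -> illegal
(1,3): flips 1 -> legal
(1,4): no bracket -> illegal
(2,0): no bracket -> illegal
(2,4): flips 1 -> legal
(2,5): no bracket -> illegal
(3,0): no bracket -> illegal
(3,1): flips 1 -> legal
(3,5): flips 1 -> legal
(4,1): no bracket -> illegal
(4,2): no bracket -> illegal
(4,3): no bracket -> illegal
(4,5): no bracket -> illegal

Answer: (1,1) (1,3) (2,4) (3,1) (3,5)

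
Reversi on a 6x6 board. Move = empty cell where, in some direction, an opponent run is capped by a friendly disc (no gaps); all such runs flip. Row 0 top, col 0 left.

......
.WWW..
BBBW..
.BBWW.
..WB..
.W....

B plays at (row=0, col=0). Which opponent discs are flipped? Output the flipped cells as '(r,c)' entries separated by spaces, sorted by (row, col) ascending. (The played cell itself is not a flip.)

Dir NW: edge -> no flip
Dir N: edge -> no flip
Dir NE: edge -> no flip
Dir W: edge -> no flip
Dir E: first cell '.' (not opp) -> no flip
Dir SW: edge -> no flip
Dir S: first cell '.' (not opp) -> no flip
Dir SE: opp run (1,1) capped by B -> flip

Answer: (1,1)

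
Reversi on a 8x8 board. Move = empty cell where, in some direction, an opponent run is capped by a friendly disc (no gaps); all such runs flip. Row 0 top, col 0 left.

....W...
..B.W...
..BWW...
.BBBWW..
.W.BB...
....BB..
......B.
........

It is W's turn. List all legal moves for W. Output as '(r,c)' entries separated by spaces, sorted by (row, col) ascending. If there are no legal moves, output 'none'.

Answer: (0,1) (2,1) (3,0) (4,2) (5,2) (5,3) (6,4)

Derivation:
(0,1): flips 1 -> legal
(0,2): no bracket -> illegal
(0,3): no bracket -> illegal
(1,1): no bracket -> illegal
(1,3): no bracket -> illegal
(2,0): no bracket -> illegal
(2,1): flips 2 -> legal
(3,0): flips 3 -> legal
(4,0): no bracket -> illegal
(4,2): flips 1 -> legal
(4,5): no bracket -> illegal
(4,6): no bracket -> illegal
(5,2): flips 1 -> legal
(5,3): flips 3 -> legal
(5,6): no bracket -> illegal
(5,7): no bracket -> illegal
(6,3): no bracket -> illegal
(6,4): flips 2 -> legal
(6,5): no bracket -> illegal
(6,7): no bracket -> illegal
(7,5): no bracket -> illegal
(7,6): no bracket -> illegal
(7,7): no bracket -> illegal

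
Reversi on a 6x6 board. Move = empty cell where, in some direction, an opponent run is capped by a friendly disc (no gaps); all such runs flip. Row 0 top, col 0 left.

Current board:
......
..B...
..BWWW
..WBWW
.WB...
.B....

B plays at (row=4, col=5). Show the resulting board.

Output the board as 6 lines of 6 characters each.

Answer: ......
..B...
..BBWW
..WBBW
.WB..B
.B....

Derivation:
Place B at (4,5); scan 8 dirs for brackets.
Dir NW: opp run (3,4) (2,3) capped by B -> flip
Dir N: opp run (3,5) (2,5), next='.' -> no flip
Dir NE: edge -> no flip
Dir W: first cell '.' (not opp) -> no flip
Dir E: edge -> no flip
Dir SW: first cell '.' (not opp) -> no flip
Dir S: first cell '.' (not opp) -> no flip
Dir SE: edge -> no flip
All flips: (2,3) (3,4)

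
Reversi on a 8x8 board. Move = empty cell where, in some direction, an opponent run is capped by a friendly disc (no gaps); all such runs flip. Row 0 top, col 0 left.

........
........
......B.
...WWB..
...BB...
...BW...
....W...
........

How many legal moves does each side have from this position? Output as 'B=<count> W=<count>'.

Answer: B=9 W=6

Derivation:
-- B to move --
(2,2): flips 1 -> legal
(2,3): flips 1 -> legal
(2,4): flips 1 -> legal
(2,5): flips 1 -> legal
(3,2): flips 2 -> legal
(4,2): no bracket -> illegal
(4,5): no bracket -> illegal
(5,5): flips 1 -> legal
(6,3): no bracket -> illegal
(6,5): flips 1 -> legal
(7,3): no bracket -> illegal
(7,4): flips 2 -> legal
(7,5): flips 1 -> legal
B mobility = 9
-- W to move --
(1,5): no bracket -> illegal
(1,6): no bracket -> illegal
(1,7): no bracket -> illegal
(2,4): no bracket -> illegal
(2,5): no bracket -> illegal
(2,7): no bracket -> illegal
(3,2): flips 1 -> legal
(3,6): flips 1 -> legal
(3,7): no bracket -> illegal
(4,2): flips 1 -> legal
(4,5): no bracket -> illegal
(4,6): no bracket -> illegal
(5,2): flips 2 -> legal
(5,5): flips 1 -> legal
(6,2): no bracket -> illegal
(6,3): flips 2 -> legal
W mobility = 6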